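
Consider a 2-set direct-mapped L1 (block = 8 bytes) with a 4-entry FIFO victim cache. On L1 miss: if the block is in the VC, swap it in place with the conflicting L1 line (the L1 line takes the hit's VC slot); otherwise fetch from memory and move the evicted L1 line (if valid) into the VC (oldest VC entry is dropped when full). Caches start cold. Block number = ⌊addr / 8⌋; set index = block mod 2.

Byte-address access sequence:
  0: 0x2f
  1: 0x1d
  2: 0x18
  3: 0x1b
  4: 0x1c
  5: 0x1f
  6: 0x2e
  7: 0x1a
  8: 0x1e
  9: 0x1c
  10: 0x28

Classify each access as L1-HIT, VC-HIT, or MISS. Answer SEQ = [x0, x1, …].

SEQ = [MISS, MISS, L1-HIT, L1-HIT, L1-HIT, L1-HIT, VC-HIT, VC-HIT, L1-HIT, L1-HIT, VC-HIT]

  [0] addr=0x2f blk=5 s=1: MISS | VC []
  [1] addr=0x1d blk=3 s=1: MISS | VC [5]
  [2] addr=0x18 blk=3 s=1: L1-HIT | VC [5]
  [3] addr=0x1b blk=3 s=1: L1-HIT | VC [5]
  [4] addr=0x1c blk=3 s=1: L1-HIT | VC [5]
  [5] addr=0x1f blk=3 s=1: L1-HIT | VC [5]
  [6] addr=0x2e blk=5 s=1: VC-HIT | VC [3]
  [7] addr=0x1a blk=3 s=1: VC-HIT | VC [5]
  [8] addr=0x1e blk=3 s=1: L1-HIT | VC [5]
  [9] addr=0x1c blk=3 s=1: L1-HIT | VC [5]
  [10] addr=0x28 blk=5 s=1: VC-HIT | VC [3]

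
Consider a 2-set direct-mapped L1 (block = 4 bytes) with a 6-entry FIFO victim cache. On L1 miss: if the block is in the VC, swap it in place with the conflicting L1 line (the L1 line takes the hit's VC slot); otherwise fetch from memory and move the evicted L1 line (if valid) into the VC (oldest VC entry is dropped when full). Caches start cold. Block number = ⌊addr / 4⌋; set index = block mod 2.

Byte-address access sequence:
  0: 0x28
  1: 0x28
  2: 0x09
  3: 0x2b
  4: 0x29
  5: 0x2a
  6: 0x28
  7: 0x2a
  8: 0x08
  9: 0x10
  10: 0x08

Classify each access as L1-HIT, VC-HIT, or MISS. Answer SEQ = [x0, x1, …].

  [0] addr=0x28 blk=10 s=0: MISS | VC []
  [1] addr=0x28 blk=10 s=0: L1-HIT | VC []
  [2] addr=0x9 blk=2 s=0: MISS | VC [10]
  [3] addr=0x2b blk=10 s=0: VC-HIT | VC [2]
  [4] addr=0x29 blk=10 s=0: L1-HIT | VC [2]
  [5] addr=0x2a blk=10 s=0: L1-HIT | VC [2]
  [6] addr=0x28 blk=10 s=0: L1-HIT | VC [2]
  [7] addr=0x2a blk=10 s=0: L1-HIT | VC [2]
  [8] addr=0x8 blk=2 s=0: VC-HIT | VC [10]
  [9] addr=0x10 blk=4 s=0: MISS | VC [10, 2]
  [10] addr=0x8 blk=2 s=0: VC-HIT | VC [10, 4]

SEQ = [MISS, L1-HIT, MISS, VC-HIT, L1-HIT, L1-HIT, L1-HIT, L1-HIT, VC-HIT, MISS, VC-HIT]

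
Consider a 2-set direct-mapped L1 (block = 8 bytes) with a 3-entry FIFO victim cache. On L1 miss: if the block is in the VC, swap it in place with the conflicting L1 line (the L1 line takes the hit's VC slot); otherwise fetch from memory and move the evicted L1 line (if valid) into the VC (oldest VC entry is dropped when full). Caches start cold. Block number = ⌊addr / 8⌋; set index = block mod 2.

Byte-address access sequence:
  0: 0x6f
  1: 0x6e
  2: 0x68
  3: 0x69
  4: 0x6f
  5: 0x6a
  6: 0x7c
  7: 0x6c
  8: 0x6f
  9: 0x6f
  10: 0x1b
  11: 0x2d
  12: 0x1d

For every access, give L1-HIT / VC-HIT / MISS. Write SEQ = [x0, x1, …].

SEQ = [MISS, L1-HIT, L1-HIT, L1-HIT, L1-HIT, L1-HIT, MISS, VC-HIT, L1-HIT, L1-HIT, MISS, MISS, VC-HIT]

0: 0x6f (blk 13, set 1) → MISS  vc=[]
1: 0x6e (blk 13, set 1) → L1-HIT  vc=[]
2: 0x68 (blk 13, set 1) → L1-HIT  vc=[]
3: 0x69 (blk 13, set 1) → L1-HIT  vc=[]
4: 0x6f (blk 13, set 1) → L1-HIT  vc=[]
5: 0x6a (blk 13, set 1) → L1-HIT  vc=[]
6: 0x7c (blk 15, set 1) → MISS  vc=[13]
7: 0x6c (blk 13, set 1) → VC-HIT  vc=[15]
8: 0x6f (blk 13, set 1) → L1-HIT  vc=[15]
9: 0x6f (blk 13, set 1) → L1-HIT  vc=[15]
10: 0x1b (blk 3, set 1) → MISS  vc=[15, 13]
11: 0x2d (blk 5, set 1) → MISS  vc=[15, 13, 3]
12: 0x1d (blk 3, set 1) → VC-HIT  vc=[15, 13, 5]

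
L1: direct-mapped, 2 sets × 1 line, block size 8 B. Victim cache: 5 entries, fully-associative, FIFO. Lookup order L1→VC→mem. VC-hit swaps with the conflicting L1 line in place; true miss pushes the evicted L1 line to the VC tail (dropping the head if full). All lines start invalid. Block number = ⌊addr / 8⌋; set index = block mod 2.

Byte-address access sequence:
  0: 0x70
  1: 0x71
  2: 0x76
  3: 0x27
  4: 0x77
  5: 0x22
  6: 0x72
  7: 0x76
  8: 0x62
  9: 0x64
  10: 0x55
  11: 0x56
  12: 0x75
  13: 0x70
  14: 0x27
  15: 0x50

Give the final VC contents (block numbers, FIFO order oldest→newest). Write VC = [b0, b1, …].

#0 0x70→b14/s0 MISS; vc=[]
#1 0x71→b14/s0 L1-HIT; vc=[]
#2 0x76→b14/s0 L1-HIT; vc=[]
#3 0x27→b4/s0 MISS; vc=[14]
#4 0x77→b14/s0 VC-HIT; vc=[4]
#5 0x22→b4/s0 VC-HIT; vc=[14]
#6 0x72→b14/s0 VC-HIT; vc=[4]
#7 0x76→b14/s0 L1-HIT; vc=[4]
#8 0x62→b12/s0 MISS; vc=[4,14]
#9 0x64→b12/s0 L1-HIT; vc=[4,14]
#10 0x55→b10/s0 MISS; vc=[4,14,12]
#11 0x56→b10/s0 L1-HIT; vc=[4,14,12]
#12 0x75→b14/s0 VC-HIT; vc=[4,10,12]
#13 0x70→b14/s0 L1-HIT; vc=[4,10,12]
#14 0x27→b4/s0 VC-HIT; vc=[14,10,12]
#15 0x50→b10/s0 VC-HIT; vc=[14,4,12]

VC = [14, 4, 12]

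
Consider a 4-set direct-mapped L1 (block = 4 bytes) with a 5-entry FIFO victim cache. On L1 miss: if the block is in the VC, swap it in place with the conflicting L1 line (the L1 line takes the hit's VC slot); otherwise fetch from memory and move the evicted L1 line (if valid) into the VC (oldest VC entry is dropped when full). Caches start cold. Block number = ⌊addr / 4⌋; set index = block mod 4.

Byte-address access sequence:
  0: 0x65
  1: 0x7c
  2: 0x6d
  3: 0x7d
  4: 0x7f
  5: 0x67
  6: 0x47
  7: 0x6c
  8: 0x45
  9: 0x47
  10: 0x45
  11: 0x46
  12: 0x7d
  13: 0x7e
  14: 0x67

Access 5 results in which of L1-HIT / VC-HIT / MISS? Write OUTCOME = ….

OUTCOME = L1-HIT

0: 0x65 (blk 25, set 1) → MISS  vc=[]
1: 0x7c (blk 31, set 3) → MISS  vc=[]
2: 0x6d (blk 27, set 3) → MISS  vc=[31]
3: 0x7d (blk 31, set 3) → VC-HIT  vc=[27]
4: 0x7f (blk 31, set 3) → L1-HIT  vc=[27]
5: 0x67 (blk 25, set 1) → L1-HIT  vc=[27]
6: 0x47 (blk 17, set 1) → MISS  vc=[27, 25]
7: 0x6c (blk 27, set 3) → VC-HIT  vc=[31, 25]
8: 0x45 (blk 17, set 1) → L1-HIT  vc=[31, 25]
9: 0x47 (blk 17, set 1) → L1-HIT  vc=[31, 25]
10: 0x45 (blk 17, set 1) → L1-HIT  vc=[31, 25]
11: 0x46 (blk 17, set 1) → L1-HIT  vc=[31, 25]
12: 0x7d (blk 31, set 3) → VC-HIT  vc=[27, 25]
13: 0x7e (blk 31, set 3) → L1-HIT  vc=[27, 25]
14: 0x67 (blk 25, set 1) → VC-HIT  vc=[27, 17]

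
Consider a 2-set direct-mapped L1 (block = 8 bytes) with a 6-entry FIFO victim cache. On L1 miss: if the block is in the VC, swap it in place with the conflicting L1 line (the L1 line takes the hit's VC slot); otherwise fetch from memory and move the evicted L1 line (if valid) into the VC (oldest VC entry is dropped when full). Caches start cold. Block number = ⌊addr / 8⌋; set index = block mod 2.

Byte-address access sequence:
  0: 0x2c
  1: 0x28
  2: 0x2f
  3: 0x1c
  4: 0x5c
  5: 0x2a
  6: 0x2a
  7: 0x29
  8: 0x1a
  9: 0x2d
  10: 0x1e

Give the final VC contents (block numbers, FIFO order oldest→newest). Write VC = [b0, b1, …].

VC = [11, 5]

0: 0x2c (blk 5, set 1) → MISS  vc=[]
1: 0x28 (blk 5, set 1) → L1-HIT  vc=[]
2: 0x2f (blk 5, set 1) → L1-HIT  vc=[]
3: 0x1c (blk 3, set 1) → MISS  vc=[5]
4: 0x5c (blk 11, set 1) → MISS  vc=[5, 3]
5: 0x2a (blk 5, set 1) → VC-HIT  vc=[11, 3]
6: 0x2a (blk 5, set 1) → L1-HIT  vc=[11, 3]
7: 0x29 (blk 5, set 1) → L1-HIT  vc=[11, 3]
8: 0x1a (blk 3, set 1) → VC-HIT  vc=[11, 5]
9: 0x2d (blk 5, set 1) → VC-HIT  vc=[11, 3]
10: 0x1e (blk 3, set 1) → VC-HIT  vc=[11, 5]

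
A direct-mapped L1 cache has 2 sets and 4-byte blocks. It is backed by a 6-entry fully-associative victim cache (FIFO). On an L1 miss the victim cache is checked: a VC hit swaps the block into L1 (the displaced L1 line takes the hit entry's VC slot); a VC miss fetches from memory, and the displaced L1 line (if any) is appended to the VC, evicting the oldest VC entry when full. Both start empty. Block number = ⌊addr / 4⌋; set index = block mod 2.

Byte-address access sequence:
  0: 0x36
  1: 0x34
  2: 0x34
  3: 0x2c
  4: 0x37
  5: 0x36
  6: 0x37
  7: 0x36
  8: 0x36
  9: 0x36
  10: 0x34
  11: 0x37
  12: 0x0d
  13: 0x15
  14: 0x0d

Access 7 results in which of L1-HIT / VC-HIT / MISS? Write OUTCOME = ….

OUTCOME = L1-HIT

0: 0x36 (blk 13, set 1) → MISS  vc=[]
1: 0x34 (blk 13, set 1) → L1-HIT  vc=[]
2: 0x34 (blk 13, set 1) → L1-HIT  vc=[]
3: 0x2c (blk 11, set 1) → MISS  vc=[13]
4: 0x37 (blk 13, set 1) → VC-HIT  vc=[11]
5: 0x36 (blk 13, set 1) → L1-HIT  vc=[11]
6: 0x37 (blk 13, set 1) → L1-HIT  vc=[11]
7: 0x36 (blk 13, set 1) → L1-HIT  vc=[11]
8: 0x36 (blk 13, set 1) → L1-HIT  vc=[11]
9: 0x36 (blk 13, set 1) → L1-HIT  vc=[11]
10: 0x34 (blk 13, set 1) → L1-HIT  vc=[11]
11: 0x37 (blk 13, set 1) → L1-HIT  vc=[11]
12: 0xd (blk 3, set 1) → MISS  vc=[11, 13]
13: 0x15 (blk 5, set 1) → MISS  vc=[11, 13, 3]
14: 0xd (blk 3, set 1) → VC-HIT  vc=[11, 13, 5]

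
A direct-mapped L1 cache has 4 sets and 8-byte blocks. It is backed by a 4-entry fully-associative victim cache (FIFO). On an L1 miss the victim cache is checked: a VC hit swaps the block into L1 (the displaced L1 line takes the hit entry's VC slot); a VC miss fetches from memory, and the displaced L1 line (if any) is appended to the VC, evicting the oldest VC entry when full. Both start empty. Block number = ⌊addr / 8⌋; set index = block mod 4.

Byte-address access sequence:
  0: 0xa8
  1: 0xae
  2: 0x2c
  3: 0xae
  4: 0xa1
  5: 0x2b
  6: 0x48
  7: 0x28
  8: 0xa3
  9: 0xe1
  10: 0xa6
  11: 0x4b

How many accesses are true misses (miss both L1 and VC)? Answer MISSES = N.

#0 0xa8→b21/s1 MISS; vc=[]
#1 0xae→b21/s1 L1-HIT; vc=[]
#2 0x2c→b5/s1 MISS; vc=[21]
#3 0xae→b21/s1 VC-HIT; vc=[5]
#4 0xa1→b20/s0 MISS; vc=[5]
#5 0x2b→b5/s1 VC-HIT; vc=[21]
#6 0x48→b9/s1 MISS; vc=[21,5]
#7 0x28→b5/s1 VC-HIT; vc=[21,9]
#8 0xa3→b20/s0 L1-HIT; vc=[21,9]
#9 0xe1→b28/s0 MISS; vc=[21,9,20]
#10 0xa6→b20/s0 VC-HIT; vc=[21,9,28]
#11 0x4b→b9/s1 VC-HIT; vc=[21,5,28]

MISSES = 5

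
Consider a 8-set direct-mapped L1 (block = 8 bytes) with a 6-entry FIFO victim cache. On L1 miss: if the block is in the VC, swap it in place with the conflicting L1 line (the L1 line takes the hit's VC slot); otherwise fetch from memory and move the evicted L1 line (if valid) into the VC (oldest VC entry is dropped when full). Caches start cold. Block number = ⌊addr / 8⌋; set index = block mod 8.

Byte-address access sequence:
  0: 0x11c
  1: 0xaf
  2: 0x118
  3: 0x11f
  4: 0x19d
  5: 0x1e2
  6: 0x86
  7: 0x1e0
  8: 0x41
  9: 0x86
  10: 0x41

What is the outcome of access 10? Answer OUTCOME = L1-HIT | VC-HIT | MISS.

  [0] addr=0x11c blk=35 s=3: MISS | VC []
  [1] addr=0xaf blk=21 s=5: MISS | VC []
  [2] addr=0x118 blk=35 s=3: L1-HIT | VC []
  [3] addr=0x11f blk=35 s=3: L1-HIT | VC []
  [4] addr=0x19d blk=51 s=3: MISS | VC [35]
  [5] addr=0x1e2 blk=60 s=4: MISS | VC [35]
  [6] addr=0x86 blk=16 s=0: MISS | VC [35]
  [7] addr=0x1e0 blk=60 s=4: L1-HIT | VC [35]
  [8] addr=0x41 blk=8 s=0: MISS | VC [35, 16]
  [9] addr=0x86 blk=16 s=0: VC-HIT | VC [35, 8]
  [10] addr=0x41 blk=8 s=0: VC-HIT | VC [35, 16]

OUTCOME = VC-HIT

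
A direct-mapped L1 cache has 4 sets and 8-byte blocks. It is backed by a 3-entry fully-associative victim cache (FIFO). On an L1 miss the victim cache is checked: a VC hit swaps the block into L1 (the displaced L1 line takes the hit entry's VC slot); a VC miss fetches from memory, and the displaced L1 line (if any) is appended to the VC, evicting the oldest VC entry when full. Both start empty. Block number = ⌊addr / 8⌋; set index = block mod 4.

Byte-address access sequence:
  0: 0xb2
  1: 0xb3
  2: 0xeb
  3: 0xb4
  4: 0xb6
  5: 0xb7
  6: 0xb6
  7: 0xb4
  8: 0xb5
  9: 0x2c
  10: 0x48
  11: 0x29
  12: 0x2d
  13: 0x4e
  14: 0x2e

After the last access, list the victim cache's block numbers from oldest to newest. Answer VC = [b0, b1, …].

  [0] addr=0xb2 blk=22 s=2: MISS | VC []
  [1] addr=0xb3 blk=22 s=2: L1-HIT | VC []
  [2] addr=0xeb blk=29 s=1: MISS | VC []
  [3] addr=0xb4 blk=22 s=2: L1-HIT | VC []
  [4] addr=0xb6 blk=22 s=2: L1-HIT | VC []
  [5] addr=0xb7 blk=22 s=2: L1-HIT | VC []
  [6] addr=0xb6 blk=22 s=2: L1-HIT | VC []
  [7] addr=0xb4 blk=22 s=2: L1-HIT | VC []
  [8] addr=0xb5 blk=22 s=2: L1-HIT | VC []
  [9] addr=0x2c blk=5 s=1: MISS | VC [29]
  [10] addr=0x48 blk=9 s=1: MISS | VC [29, 5]
  [11] addr=0x29 blk=5 s=1: VC-HIT | VC [29, 9]
  [12] addr=0x2d blk=5 s=1: L1-HIT | VC [29, 9]
  [13] addr=0x4e blk=9 s=1: VC-HIT | VC [29, 5]
  [14] addr=0x2e blk=5 s=1: VC-HIT | VC [29, 9]

VC = [29, 9]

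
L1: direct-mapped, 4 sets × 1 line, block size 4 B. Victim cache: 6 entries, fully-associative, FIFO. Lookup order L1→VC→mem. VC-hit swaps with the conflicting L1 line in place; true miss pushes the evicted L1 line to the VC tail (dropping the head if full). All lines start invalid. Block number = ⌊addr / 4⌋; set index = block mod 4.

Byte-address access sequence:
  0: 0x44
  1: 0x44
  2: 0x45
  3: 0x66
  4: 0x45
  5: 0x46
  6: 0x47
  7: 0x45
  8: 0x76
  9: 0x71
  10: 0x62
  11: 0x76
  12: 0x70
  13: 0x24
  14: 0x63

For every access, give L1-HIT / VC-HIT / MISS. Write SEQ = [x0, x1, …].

#0 0x44→b17/s1 MISS; vc=[]
#1 0x44→b17/s1 L1-HIT; vc=[]
#2 0x45→b17/s1 L1-HIT; vc=[]
#3 0x66→b25/s1 MISS; vc=[17]
#4 0x45→b17/s1 VC-HIT; vc=[25]
#5 0x46→b17/s1 L1-HIT; vc=[25]
#6 0x47→b17/s1 L1-HIT; vc=[25]
#7 0x45→b17/s1 L1-HIT; vc=[25]
#8 0x76→b29/s1 MISS; vc=[25,17]
#9 0x71→b28/s0 MISS; vc=[25,17]
#10 0x62→b24/s0 MISS; vc=[25,17,28]
#11 0x76→b29/s1 L1-HIT; vc=[25,17,28]
#12 0x70→b28/s0 VC-HIT; vc=[25,17,24]
#13 0x24→b9/s1 MISS; vc=[25,17,24,29]
#14 0x63→b24/s0 VC-HIT; vc=[25,17,28,29]

SEQ = [MISS, L1-HIT, L1-HIT, MISS, VC-HIT, L1-HIT, L1-HIT, L1-HIT, MISS, MISS, MISS, L1-HIT, VC-HIT, MISS, VC-HIT]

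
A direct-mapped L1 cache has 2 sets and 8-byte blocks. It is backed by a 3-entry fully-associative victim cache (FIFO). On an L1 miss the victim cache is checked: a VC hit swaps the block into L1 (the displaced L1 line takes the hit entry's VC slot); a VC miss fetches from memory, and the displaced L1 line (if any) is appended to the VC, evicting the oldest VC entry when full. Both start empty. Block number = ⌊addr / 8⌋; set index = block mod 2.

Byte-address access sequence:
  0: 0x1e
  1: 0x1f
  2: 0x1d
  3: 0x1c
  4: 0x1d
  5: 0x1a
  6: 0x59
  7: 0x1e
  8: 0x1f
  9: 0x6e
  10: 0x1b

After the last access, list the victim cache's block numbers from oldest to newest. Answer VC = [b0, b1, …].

VC = [11, 13]

  [0] addr=0x1e blk=3 s=1: MISS | VC []
  [1] addr=0x1f blk=3 s=1: L1-HIT | VC []
  [2] addr=0x1d blk=3 s=1: L1-HIT | VC []
  [3] addr=0x1c blk=3 s=1: L1-HIT | VC []
  [4] addr=0x1d blk=3 s=1: L1-HIT | VC []
  [5] addr=0x1a blk=3 s=1: L1-HIT | VC []
  [6] addr=0x59 blk=11 s=1: MISS | VC [3]
  [7] addr=0x1e blk=3 s=1: VC-HIT | VC [11]
  [8] addr=0x1f blk=3 s=1: L1-HIT | VC [11]
  [9] addr=0x6e blk=13 s=1: MISS | VC [11, 3]
  [10] addr=0x1b blk=3 s=1: VC-HIT | VC [11, 13]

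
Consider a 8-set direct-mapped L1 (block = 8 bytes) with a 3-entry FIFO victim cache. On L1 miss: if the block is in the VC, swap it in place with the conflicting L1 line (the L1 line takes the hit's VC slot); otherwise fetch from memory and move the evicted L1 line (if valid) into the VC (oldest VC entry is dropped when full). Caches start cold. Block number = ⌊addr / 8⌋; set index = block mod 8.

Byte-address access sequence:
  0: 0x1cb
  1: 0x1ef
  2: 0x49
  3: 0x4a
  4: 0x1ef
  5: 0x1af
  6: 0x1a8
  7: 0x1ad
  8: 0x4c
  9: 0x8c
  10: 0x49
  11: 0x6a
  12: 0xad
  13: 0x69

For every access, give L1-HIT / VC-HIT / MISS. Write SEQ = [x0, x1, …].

SEQ = [MISS, MISS, MISS, L1-HIT, L1-HIT, MISS, L1-HIT, L1-HIT, L1-HIT, MISS, VC-HIT, MISS, MISS, VC-HIT]

  [0] addr=0x1cb blk=57 s=1: MISS | VC []
  [1] addr=0x1ef blk=61 s=5: MISS | VC []
  [2] addr=0x49 blk=9 s=1: MISS | VC [57]
  [3] addr=0x4a blk=9 s=1: L1-HIT | VC [57]
  [4] addr=0x1ef blk=61 s=5: L1-HIT | VC [57]
  [5] addr=0x1af blk=53 s=5: MISS | VC [57, 61]
  [6] addr=0x1a8 blk=53 s=5: L1-HIT | VC [57, 61]
  [7] addr=0x1ad blk=53 s=5: L1-HIT | VC [57, 61]
  [8] addr=0x4c blk=9 s=1: L1-HIT | VC [57, 61]
  [9] addr=0x8c blk=17 s=1: MISS | VC [57, 61, 9]
  [10] addr=0x49 blk=9 s=1: VC-HIT | VC [57, 61, 17]
  [11] addr=0x6a blk=13 s=5: MISS | VC [61, 17, 53]
  [12] addr=0xad blk=21 s=5: MISS | VC [17, 53, 13]
  [13] addr=0x69 blk=13 s=5: VC-HIT | VC [17, 53, 21]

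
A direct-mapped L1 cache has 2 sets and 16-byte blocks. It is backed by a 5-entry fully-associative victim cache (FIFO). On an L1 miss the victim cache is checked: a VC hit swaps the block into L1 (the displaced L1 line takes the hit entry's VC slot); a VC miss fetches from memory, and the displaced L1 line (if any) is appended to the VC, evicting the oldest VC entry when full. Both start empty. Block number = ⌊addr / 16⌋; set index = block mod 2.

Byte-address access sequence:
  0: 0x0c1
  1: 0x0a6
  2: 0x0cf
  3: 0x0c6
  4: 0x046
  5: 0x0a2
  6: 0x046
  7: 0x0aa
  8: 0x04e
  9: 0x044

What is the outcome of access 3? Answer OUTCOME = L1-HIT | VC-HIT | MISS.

#0 0xc1→b12/s0 MISS; vc=[]
#1 0xa6→b10/s0 MISS; vc=[12]
#2 0xcf→b12/s0 VC-HIT; vc=[10]
#3 0xc6→b12/s0 L1-HIT; vc=[10]
#4 0x46→b4/s0 MISS; vc=[10,12]
#5 0xa2→b10/s0 VC-HIT; vc=[4,12]
#6 0x46→b4/s0 VC-HIT; vc=[10,12]
#7 0xaa→b10/s0 VC-HIT; vc=[4,12]
#8 0x4e→b4/s0 VC-HIT; vc=[10,12]
#9 0x44→b4/s0 L1-HIT; vc=[10,12]

OUTCOME = L1-HIT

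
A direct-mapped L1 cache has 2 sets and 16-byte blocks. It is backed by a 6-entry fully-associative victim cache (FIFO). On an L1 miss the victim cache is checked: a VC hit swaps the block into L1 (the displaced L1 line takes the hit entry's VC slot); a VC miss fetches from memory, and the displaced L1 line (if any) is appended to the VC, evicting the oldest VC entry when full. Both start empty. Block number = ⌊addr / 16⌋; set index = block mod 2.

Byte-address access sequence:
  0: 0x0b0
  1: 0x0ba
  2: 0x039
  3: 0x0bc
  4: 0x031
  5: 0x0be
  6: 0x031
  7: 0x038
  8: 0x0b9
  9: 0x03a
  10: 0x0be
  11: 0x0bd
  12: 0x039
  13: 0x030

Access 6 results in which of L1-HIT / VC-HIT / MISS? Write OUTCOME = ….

OUTCOME = VC-HIT

  [0] addr=0xb0 blk=11 s=1: MISS | VC []
  [1] addr=0xba blk=11 s=1: L1-HIT | VC []
  [2] addr=0x39 blk=3 s=1: MISS | VC [11]
  [3] addr=0xbc blk=11 s=1: VC-HIT | VC [3]
  [4] addr=0x31 blk=3 s=1: VC-HIT | VC [11]
  [5] addr=0xbe blk=11 s=1: VC-HIT | VC [3]
  [6] addr=0x31 blk=3 s=1: VC-HIT | VC [11]
  [7] addr=0x38 blk=3 s=1: L1-HIT | VC [11]
  [8] addr=0xb9 blk=11 s=1: VC-HIT | VC [3]
  [9] addr=0x3a blk=3 s=1: VC-HIT | VC [11]
  [10] addr=0xbe blk=11 s=1: VC-HIT | VC [3]
  [11] addr=0xbd blk=11 s=1: L1-HIT | VC [3]
  [12] addr=0x39 blk=3 s=1: VC-HIT | VC [11]
  [13] addr=0x30 blk=3 s=1: L1-HIT | VC [11]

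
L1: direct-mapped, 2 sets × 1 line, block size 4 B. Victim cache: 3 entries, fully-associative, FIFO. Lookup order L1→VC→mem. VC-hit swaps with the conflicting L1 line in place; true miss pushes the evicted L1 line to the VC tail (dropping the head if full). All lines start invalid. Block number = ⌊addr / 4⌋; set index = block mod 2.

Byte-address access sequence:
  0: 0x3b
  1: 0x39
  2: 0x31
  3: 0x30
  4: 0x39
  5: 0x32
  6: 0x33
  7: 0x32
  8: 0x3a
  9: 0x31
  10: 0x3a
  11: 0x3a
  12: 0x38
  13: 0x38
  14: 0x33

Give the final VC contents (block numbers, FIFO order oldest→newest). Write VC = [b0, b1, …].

VC = [14]

#0 0x3b→b14/s0 MISS; vc=[]
#1 0x39→b14/s0 L1-HIT; vc=[]
#2 0x31→b12/s0 MISS; vc=[14]
#3 0x30→b12/s0 L1-HIT; vc=[14]
#4 0x39→b14/s0 VC-HIT; vc=[12]
#5 0x32→b12/s0 VC-HIT; vc=[14]
#6 0x33→b12/s0 L1-HIT; vc=[14]
#7 0x32→b12/s0 L1-HIT; vc=[14]
#8 0x3a→b14/s0 VC-HIT; vc=[12]
#9 0x31→b12/s0 VC-HIT; vc=[14]
#10 0x3a→b14/s0 VC-HIT; vc=[12]
#11 0x3a→b14/s0 L1-HIT; vc=[12]
#12 0x38→b14/s0 L1-HIT; vc=[12]
#13 0x38→b14/s0 L1-HIT; vc=[12]
#14 0x33→b12/s0 VC-HIT; vc=[14]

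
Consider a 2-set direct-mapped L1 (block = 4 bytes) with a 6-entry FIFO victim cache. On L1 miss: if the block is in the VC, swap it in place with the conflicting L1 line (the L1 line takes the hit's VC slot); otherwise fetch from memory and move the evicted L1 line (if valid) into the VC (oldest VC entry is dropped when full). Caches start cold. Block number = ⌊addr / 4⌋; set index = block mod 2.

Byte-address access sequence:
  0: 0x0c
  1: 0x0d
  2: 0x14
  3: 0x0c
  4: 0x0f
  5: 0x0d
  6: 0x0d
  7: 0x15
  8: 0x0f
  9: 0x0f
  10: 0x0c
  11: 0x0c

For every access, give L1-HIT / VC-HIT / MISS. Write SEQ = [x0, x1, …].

#0 0xc→b3/s1 MISS; vc=[]
#1 0xd→b3/s1 L1-HIT; vc=[]
#2 0x14→b5/s1 MISS; vc=[3]
#3 0xc→b3/s1 VC-HIT; vc=[5]
#4 0xf→b3/s1 L1-HIT; vc=[5]
#5 0xd→b3/s1 L1-HIT; vc=[5]
#6 0xd→b3/s1 L1-HIT; vc=[5]
#7 0x15→b5/s1 VC-HIT; vc=[3]
#8 0xf→b3/s1 VC-HIT; vc=[5]
#9 0xf→b3/s1 L1-HIT; vc=[5]
#10 0xc→b3/s1 L1-HIT; vc=[5]
#11 0xc→b3/s1 L1-HIT; vc=[5]

SEQ = [MISS, L1-HIT, MISS, VC-HIT, L1-HIT, L1-HIT, L1-HIT, VC-HIT, VC-HIT, L1-HIT, L1-HIT, L1-HIT]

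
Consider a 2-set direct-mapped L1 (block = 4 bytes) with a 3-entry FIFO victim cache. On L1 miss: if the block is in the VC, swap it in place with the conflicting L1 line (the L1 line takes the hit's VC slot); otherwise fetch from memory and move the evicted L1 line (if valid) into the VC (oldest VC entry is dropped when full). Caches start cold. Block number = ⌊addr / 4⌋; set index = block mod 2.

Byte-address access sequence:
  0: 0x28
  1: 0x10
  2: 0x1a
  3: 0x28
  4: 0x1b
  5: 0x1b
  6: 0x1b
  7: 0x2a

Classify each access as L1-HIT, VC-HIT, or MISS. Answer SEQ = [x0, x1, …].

SEQ = [MISS, MISS, MISS, VC-HIT, VC-HIT, L1-HIT, L1-HIT, VC-HIT]

  [0] addr=0x28 blk=10 s=0: MISS | VC []
  [1] addr=0x10 blk=4 s=0: MISS | VC [10]
  [2] addr=0x1a blk=6 s=0: MISS | VC [10, 4]
  [3] addr=0x28 blk=10 s=0: VC-HIT | VC [6, 4]
  [4] addr=0x1b blk=6 s=0: VC-HIT | VC [10, 4]
  [5] addr=0x1b blk=6 s=0: L1-HIT | VC [10, 4]
  [6] addr=0x1b blk=6 s=0: L1-HIT | VC [10, 4]
  [7] addr=0x2a blk=10 s=0: VC-HIT | VC [6, 4]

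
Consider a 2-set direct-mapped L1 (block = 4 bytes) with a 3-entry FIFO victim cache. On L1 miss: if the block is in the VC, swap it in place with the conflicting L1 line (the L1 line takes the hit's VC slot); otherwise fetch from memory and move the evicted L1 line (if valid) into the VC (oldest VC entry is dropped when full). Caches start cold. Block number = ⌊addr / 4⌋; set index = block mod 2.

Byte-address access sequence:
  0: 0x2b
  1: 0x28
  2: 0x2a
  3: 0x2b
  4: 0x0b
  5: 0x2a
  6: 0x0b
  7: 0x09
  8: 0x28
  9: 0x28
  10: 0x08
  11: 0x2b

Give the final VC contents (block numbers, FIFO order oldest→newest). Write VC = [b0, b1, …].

  [0] addr=0x2b blk=10 s=0: MISS | VC []
  [1] addr=0x28 blk=10 s=0: L1-HIT | VC []
  [2] addr=0x2a blk=10 s=0: L1-HIT | VC []
  [3] addr=0x2b blk=10 s=0: L1-HIT | VC []
  [4] addr=0xb blk=2 s=0: MISS | VC [10]
  [5] addr=0x2a blk=10 s=0: VC-HIT | VC [2]
  [6] addr=0xb blk=2 s=0: VC-HIT | VC [10]
  [7] addr=0x9 blk=2 s=0: L1-HIT | VC [10]
  [8] addr=0x28 blk=10 s=0: VC-HIT | VC [2]
  [9] addr=0x28 blk=10 s=0: L1-HIT | VC [2]
  [10] addr=0x8 blk=2 s=0: VC-HIT | VC [10]
  [11] addr=0x2b blk=10 s=0: VC-HIT | VC [2]

VC = [2]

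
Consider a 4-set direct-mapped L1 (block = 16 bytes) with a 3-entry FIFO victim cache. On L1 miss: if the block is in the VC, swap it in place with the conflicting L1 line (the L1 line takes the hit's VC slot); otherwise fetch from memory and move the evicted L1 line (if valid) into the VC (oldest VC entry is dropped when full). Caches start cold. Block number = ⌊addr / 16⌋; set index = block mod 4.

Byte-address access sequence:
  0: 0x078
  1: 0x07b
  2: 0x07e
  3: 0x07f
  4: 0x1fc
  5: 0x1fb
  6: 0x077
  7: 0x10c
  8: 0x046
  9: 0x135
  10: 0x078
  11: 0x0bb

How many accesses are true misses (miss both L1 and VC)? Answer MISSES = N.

MISSES = 6

  [0] addr=0x78 blk=7 s=3: MISS | VC []
  [1] addr=0x7b blk=7 s=3: L1-HIT | VC []
  [2] addr=0x7e blk=7 s=3: L1-HIT | VC []
  [3] addr=0x7f blk=7 s=3: L1-HIT | VC []
  [4] addr=0x1fc blk=31 s=3: MISS | VC [7]
  [5] addr=0x1fb blk=31 s=3: L1-HIT | VC [7]
  [6] addr=0x77 blk=7 s=3: VC-HIT | VC [31]
  [7] addr=0x10c blk=16 s=0: MISS | VC [31]
  [8] addr=0x46 blk=4 s=0: MISS | VC [31, 16]
  [9] addr=0x135 blk=19 s=3: MISS | VC [31, 16, 7]
  [10] addr=0x78 blk=7 s=3: VC-HIT | VC [31, 16, 19]
  [11] addr=0xbb blk=11 s=3: MISS | VC [16, 19, 7]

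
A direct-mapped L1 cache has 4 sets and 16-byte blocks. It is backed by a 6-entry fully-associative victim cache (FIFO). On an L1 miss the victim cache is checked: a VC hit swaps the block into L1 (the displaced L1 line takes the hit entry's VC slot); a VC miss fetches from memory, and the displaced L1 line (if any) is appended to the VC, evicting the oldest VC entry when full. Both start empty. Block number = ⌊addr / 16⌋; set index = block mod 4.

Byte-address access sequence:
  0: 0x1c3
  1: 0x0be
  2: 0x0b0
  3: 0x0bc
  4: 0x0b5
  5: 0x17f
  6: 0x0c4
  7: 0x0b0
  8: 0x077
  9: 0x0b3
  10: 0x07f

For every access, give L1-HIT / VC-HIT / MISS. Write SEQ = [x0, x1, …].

  [0] addr=0x1c3 blk=28 s=0: MISS | VC []
  [1] addr=0xbe blk=11 s=3: MISS | VC []
  [2] addr=0xb0 blk=11 s=3: L1-HIT | VC []
  [3] addr=0xbc blk=11 s=3: L1-HIT | VC []
  [4] addr=0xb5 blk=11 s=3: L1-HIT | VC []
  [5] addr=0x17f blk=23 s=3: MISS | VC [11]
  [6] addr=0xc4 blk=12 s=0: MISS | VC [11, 28]
  [7] addr=0xb0 blk=11 s=3: VC-HIT | VC [23, 28]
  [8] addr=0x77 blk=7 s=3: MISS | VC [23, 28, 11]
  [9] addr=0xb3 blk=11 s=3: VC-HIT | VC [23, 28, 7]
  [10] addr=0x7f blk=7 s=3: VC-HIT | VC [23, 28, 11]

SEQ = [MISS, MISS, L1-HIT, L1-HIT, L1-HIT, MISS, MISS, VC-HIT, MISS, VC-HIT, VC-HIT]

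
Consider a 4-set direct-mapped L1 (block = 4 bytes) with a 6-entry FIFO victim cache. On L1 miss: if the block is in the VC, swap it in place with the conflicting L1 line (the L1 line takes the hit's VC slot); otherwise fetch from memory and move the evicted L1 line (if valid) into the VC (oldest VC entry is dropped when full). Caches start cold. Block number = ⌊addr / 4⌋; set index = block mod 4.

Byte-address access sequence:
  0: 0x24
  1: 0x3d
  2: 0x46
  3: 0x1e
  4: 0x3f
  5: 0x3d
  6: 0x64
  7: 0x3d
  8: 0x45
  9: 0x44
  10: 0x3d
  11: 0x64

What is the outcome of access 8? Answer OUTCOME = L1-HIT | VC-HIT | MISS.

0: 0x24 (blk 9, set 1) → MISS  vc=[]
1: 0x3d (blk 15, set 3) → MISS  vc=[]
2: 0x46 (blk 17, set 1) → MISS  vc=[9]
3: 0x1e (blk 7, set 3) → MISS  vc=[9, 15]
4: 0x3f (blk 15, set 3) → VC-HIT  vc=[9, 7]
5: 0x3d (blk 15, set 3) → L1-HIT  vc=[9, 7]
6: 0x64 (blk 25, set 1) → MISS  vc=[9, 7, 17]
7: 0x3d (blk 15, set 3) → L1-HIT  vc=[9, 7, 17]
8: 0x45 (blk 17, set 1) → VC-HIT  vc=[9, 7, 25]
9: 0x44 (blk 17, set 1) → L1-HIT  vc=[9, 7, 25]
10: 0x3d (blk 15, set 3) → L1-HIT  vc=[9, 7, 25]
11: 0x64 (blk 25, set 1) → VC-HIT  vc=[9, 7, 17]

OUTCOME = VC-HIT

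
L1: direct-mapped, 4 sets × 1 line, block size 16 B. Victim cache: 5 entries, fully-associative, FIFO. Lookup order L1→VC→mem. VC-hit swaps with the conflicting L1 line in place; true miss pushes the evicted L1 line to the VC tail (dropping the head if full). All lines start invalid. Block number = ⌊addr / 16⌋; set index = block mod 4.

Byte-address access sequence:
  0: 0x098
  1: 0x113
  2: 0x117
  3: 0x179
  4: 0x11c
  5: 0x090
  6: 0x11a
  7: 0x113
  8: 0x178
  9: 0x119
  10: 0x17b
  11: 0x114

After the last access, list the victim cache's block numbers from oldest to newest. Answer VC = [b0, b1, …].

VC = [9]

0: 0x98 (blk 9, set 1) → MISS  vc=[]
1: 0x113 (blk 17, set 1) → MISS  vc=[9]
2: 0x117 (blk 17, set 1) → L1-HIT  vc=[9]
3: 0x179 (blk 23, set 3) → MISS  vc=[9]
4: 0x11c (blk 17, set 1) → L1-HIT  vc=[9]
5: 0x90 (blk 9, set 1) → VC-HIT  vc=[17]
6: 0x11a (blk 17, set 1) → VC-HIT  vc=[9]
7: 0x113 (blk 17, set 1) → L1-HIT  vc=[9]
8: 0x178 (blk 23, set 3) → L1-HIT  vc=[9]
9: 0x119 (blk 17, set 1) → L1-HIT  vc=[9]
10: 0x17b (blk 23, set 3) → L1-HIT  vc=[9]
11: 0x114 (blk 17, set 1) → L1-HIT  vc=[9]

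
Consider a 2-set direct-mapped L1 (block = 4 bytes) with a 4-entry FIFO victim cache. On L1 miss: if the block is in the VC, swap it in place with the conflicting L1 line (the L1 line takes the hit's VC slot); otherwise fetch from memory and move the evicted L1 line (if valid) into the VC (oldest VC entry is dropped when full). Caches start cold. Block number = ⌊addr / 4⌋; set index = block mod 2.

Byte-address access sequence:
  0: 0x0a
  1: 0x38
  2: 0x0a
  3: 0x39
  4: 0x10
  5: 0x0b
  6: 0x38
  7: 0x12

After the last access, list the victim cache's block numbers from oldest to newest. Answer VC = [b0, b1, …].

#0 0xa→b2/s0 MISS; vc=[]
#1 0x38→b14/s0 MISS; vc=[2]
#2 0xa→b2/s0 VC-HIT; vc=[14]
#3 0x39→b14/s0 VC-HIT; vc=[2]
#4 0x10→b4/s0 MISS; vc=[2,14]
#5 0xb→b2/s0 VC-HIT; vc=[4,14]
#6 0x38→b14/s0 VC-HIT; vc=[4,2]
#7 0x12→b4/s0 VC-HIT; vc=[14,2]

VC = [14, 2]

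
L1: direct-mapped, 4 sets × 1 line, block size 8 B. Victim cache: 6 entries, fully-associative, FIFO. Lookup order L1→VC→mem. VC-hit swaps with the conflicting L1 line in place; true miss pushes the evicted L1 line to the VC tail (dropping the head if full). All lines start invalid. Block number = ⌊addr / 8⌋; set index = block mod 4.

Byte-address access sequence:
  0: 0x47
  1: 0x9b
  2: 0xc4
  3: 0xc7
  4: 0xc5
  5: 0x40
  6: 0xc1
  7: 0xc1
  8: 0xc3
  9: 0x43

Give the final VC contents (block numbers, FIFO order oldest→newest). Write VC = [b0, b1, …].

0: 0x47 (blk 8, set 0) → MISS  vc=[]
1: 0x9b (blk 19, set 3) → MISS  vc=[]
2: 0xc4 (blk 24, set 0) → MISS  vc=[8]
3: 0xc7 (blk 24, set 0) → L1-HIT  vc=[8]
4: 0xc5 (blk 24, set 0) → L1-HIT  vc=[8]
5: 0x40 (blk 8, set 0) → VC-HIT  vc=[24]
6: 0xc1 (blk 24, set 0) → VC-HIT  vc=[8]
7: 0xc1 (blk 24, set 0) → L1-HIT  vc=[8]
8: 0xc3 (blk 24, set 0) → L1-HIT  vc=[8]
9: 0x43 (blk 8, set 0) → VC-HIT  vc=[24]

VC = [24]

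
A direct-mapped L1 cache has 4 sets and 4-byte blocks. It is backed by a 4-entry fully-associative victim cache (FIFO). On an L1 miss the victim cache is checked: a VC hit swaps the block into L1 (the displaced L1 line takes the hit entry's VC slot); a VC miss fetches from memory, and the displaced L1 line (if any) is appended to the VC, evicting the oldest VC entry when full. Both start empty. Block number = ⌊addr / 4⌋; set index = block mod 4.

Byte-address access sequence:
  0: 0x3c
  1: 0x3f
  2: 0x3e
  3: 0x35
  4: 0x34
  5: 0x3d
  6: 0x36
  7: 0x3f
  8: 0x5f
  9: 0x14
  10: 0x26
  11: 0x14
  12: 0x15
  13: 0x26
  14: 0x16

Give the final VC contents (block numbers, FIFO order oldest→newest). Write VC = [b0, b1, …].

0: 0x3c (blk 15, set 3) → MISS  vc=[]
1: 0x3f (blk 15, set 3) → L1-HIT  vc=[]
2: 0x3e (blk 15, set 3) → L1-HIT  vc=[]
3: 0x35 (blk 13, set 1) → MISS  vc=[]
4: 0x34 (blk 13, set 1) → L1-HIT  vc=[]
5: 0x3d (blk 15, set 3) → L1-HIT  vc=[]
6: 0x36 (blk 13, set 1) → L1-HIT  vc=[]
7: 0x3f (blk 15, set 3) → L1-HIT  vc=[]
8: 0x5f (blk 23, set 3) → MISS  vc=[15]
9: 0x14 (blk 5, set 1) → MISS  vc=[15, 13]
10: 0x26 (blk 9, set 1) → MISS  vc=[15, 13, 5]
11: 0x14 (blk 5, set 1) → VC-HIT  vc=[15, 13, 9]
12: 0x15 (blk 5, set 1) → L1-HIT  vc=[15, 13, 9]
13: 0x26 (blk 9, set 1) → VC-HIT  vc=[15, 13, 5]
14: 0x16 (blk 5, set 1) → VC-HIT  vc=[15, 13, 9]

VC = [15, 13, 9]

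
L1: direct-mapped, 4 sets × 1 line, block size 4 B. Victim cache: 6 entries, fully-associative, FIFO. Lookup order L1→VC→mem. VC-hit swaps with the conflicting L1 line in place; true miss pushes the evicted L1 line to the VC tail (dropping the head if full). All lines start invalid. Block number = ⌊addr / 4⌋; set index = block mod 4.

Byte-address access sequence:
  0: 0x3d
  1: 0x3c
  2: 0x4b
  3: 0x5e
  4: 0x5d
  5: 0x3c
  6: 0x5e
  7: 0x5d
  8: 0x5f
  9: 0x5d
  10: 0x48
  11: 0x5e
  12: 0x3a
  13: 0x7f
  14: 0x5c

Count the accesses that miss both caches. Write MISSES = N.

#0 0x3d→b15/s3 MISS; vc=[]
#1 0x3c→b15/s3 L1-HIT; vc=[]
#2 0x4b→b18/s2 MISS; vc=[]
#3 0x5e→b23/s3 MISS; vc=[15]
#4 0x5d→b23/s3 L1-HIT; vc=[15]
#5 0x3c→b15/s3 VC-HIT; vc=[23]
#6 0x5e→b23/s3 VC-HIT; vc=[15]
#7 0x5d→b23/s3 L1-HIT; vc=[15]
#8 0x5f→b23/s3 L1-HIT; vc=[15]
#9 0x5d→b23/s3 L1-HIT; vc=[15]
#10 0x48→b18/s2 L1-HIT; vc=[15]
#11 0x5e→b23/s3 L1-HIT; vc=[15]
#12 0x3a→b14/s2 MISS; vc=[15,18]
#13 0x7f→b31/s3 MISS; vc=[15,18,23]
#14 0x5c→b23/s3 VC-HIT; vc=[15,18,31]

MISSES = 5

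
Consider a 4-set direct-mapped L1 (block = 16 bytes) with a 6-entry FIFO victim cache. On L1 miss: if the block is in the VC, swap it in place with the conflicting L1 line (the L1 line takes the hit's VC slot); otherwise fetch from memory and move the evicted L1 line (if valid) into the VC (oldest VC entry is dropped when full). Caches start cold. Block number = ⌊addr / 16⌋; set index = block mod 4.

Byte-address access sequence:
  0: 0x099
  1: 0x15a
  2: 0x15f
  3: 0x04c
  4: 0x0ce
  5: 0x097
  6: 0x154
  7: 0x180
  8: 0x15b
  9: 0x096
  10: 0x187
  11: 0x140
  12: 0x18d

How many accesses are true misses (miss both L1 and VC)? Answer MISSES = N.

MISSES = 6

#0 0x99→b9/s1 MISS; vc=[]
#1 0x15a→b21/s1 MISS; vc=[9]
#2 0x15f→b21/s1 L1-HIT; vc=[9]
#3 0x4c→b4/s0 MISS; vc=[9]
#4 0xce→b12/s0 MISS; vc=[9,4]
#5 0x97→b9/s1 VC-HIT; vc=[21,4]
#6 0x154→b21/s1 VC-HIT; vc=[9,4]
#7 0x180→b24/s0 MISS; vc=[9,4,12]
#8 0x15b→b21/s1 L1-HIT; vc=[9,4,12]
#9 0x96→b9/s1 VC-HIT; vc=[21,4,12]
#10 0x187→b24/s0 L1-HIT; vc=[21,4,12]
#11 0x140→b20/s0 MISS; vc=[21,4,12,24]
#12 0x18d→b24/s0 VC-HIT; vc=[21,4,12,20]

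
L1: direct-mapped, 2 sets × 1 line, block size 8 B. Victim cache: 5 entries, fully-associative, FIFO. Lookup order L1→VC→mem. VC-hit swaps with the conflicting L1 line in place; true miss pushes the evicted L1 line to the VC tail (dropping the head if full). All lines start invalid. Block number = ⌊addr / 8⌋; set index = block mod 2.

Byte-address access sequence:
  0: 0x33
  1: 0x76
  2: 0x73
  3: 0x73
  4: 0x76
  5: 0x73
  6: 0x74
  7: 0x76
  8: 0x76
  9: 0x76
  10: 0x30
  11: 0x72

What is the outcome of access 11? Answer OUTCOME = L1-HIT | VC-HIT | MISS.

  [0] addr=0x33 blk=6 s=0: MISS | VC []
  [1] addr=0x76 blk=14 s=0: MISS | VC [6]
  [2] addr=0x73 blk=14 s=0: L1-HIT | VC [6]
  [3] addr=0x73 blk=14 s=0: L1-HIT | VC [6]
  [4] addr=0x76 blk=14 s=0: L1-HIT | VC [6]
  [5] addr=0x73 blk=14 s=0: L1-HIT | VC [6]
  [6] addr=0x74 blk=14 s=0: L1-HIT | VC [6]
  [7] addr=0x76 blk=14 s=0: L1-HIT | VC [6]
  [8] addr=0x76 blk=14 s=0: L1-HIT | VC [6]
  [9] addr=0x76 blk=14 s=0: L1-HIT | VC [6]
  [10] addr=0x30 blk=6 s=0: VC-HIT | VC [14]
  [11] addr=0x72 blk=14 s=0: VC-HIT | VC [6]

OUTCOME = VC-HIT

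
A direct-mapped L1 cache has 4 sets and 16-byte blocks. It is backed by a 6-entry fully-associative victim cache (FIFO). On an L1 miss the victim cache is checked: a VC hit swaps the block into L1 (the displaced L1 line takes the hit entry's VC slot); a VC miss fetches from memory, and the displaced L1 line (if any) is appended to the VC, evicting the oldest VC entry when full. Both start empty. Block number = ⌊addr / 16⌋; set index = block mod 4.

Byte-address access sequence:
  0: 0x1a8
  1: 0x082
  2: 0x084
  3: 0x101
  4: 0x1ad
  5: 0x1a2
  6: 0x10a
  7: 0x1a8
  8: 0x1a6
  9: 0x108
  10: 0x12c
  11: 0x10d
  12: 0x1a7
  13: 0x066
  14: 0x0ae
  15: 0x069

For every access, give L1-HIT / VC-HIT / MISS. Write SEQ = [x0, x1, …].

SEQ = [MISS, MISS, L1-HIT, MISS, L1-HIT, L1-HIT, L1-HIT, L1-HIT, L1-HIT, L1-HIT, MISS, L1-HIT, VC-HIT, MISS, MISS, VC-HIT]

  [0] addr=0x1a8 blk=26 s=2: MISS | VC []
  [1] addr=0x82 blk=8 s=0: MISS | VC []
  [2] addr=0x84 blk=8 s=0: L1-HIT | VC []
  [3] addr=0x101 blk=16 s=0: MISS | VC [8]
  [4] addr=0x1ad blk=26 s=2: L1-HIT | VC [8]
  [5] addr=0x1a2 blk=26 s=2: L1-HIT | VC [8]
  [6] addr=0x10a blk=16 s=0: L1-HIT | VC [8]
  [7] addr=0x1a8 blk=26 s=2: L1-HIT | VC [8]
  [8] addr=0x1a6 blk=26 s=2: L1-HIT | VC [8]
  [9] addr=0x108 blk=16 s=0: L1-HIT | VC [8]
  [10] addr=0x12c blk=18 s=2: MISS | VC [8, 26]
  [11] addr=0x10d blk=16 s=0: L1-HIT | VC [8, 26]
  [12] addr=0x1a7 blk=26 s=2: VC-HIT | VC [8, 18]
  [13] addr=0x66 blk=6 s=2: MISS | VC [8, 18, 26]
  [14] addr=0xae blk=10 s=2: MISS | VC [8, 18, 26, 6]
  [15] addr=0x69 blk=6 s=2: VC-HIT | VC [8, 18, 26, 10]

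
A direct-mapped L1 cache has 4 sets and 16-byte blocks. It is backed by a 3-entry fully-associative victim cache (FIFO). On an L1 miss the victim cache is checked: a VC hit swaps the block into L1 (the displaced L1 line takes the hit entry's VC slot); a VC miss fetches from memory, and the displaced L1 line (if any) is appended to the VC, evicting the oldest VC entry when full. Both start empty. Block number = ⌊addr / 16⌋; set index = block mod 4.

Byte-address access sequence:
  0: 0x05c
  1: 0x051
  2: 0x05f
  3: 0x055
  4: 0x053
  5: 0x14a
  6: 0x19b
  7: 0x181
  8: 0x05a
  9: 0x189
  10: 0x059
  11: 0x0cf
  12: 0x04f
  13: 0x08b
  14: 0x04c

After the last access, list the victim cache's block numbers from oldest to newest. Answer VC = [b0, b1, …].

  [0] addr=0x5c blk=5 s=1: MISS | VC []
  [1] addr=0x51 blk=5 s=1: L1-HIT | VC []
  [2] addr=0x5f blk=5 s=1: L1-HIT | VC []
  [3] addr=0x55 blk=5 s=1: L1-HIT | VC []
  [4] addr=0x53 blk=5 s=1: L1-HIT | VC []
  [5] addr=0x14a blk=20 s=0: MISS | VC []
  [6] addr=0x19b blk=25 s=1: MISS | VC [5]
  [7] addr=0x181 blk=24 s=0: MISS | VC [5, 20]
  [8] addr=0x5a blk=5 s=1: VC-HIT | VC [25, 20]
  [9] addr=0x189 blk=24 s=0: L1-HIT | VC [25, 20]
  [10] addr=0x59 blk=5 s=1: L1-HIT | VC [25, 20]
  [11] addr=0xcf blk=12 s=0: MISS | VC [25, 20, 24]
  [12] addr=0x4f blk=4 s=0: MISS | VC [20, 24, 12]
  [13] addr=0x8b blk=8 s=0: MISS | VC [24, 12, 4]
  [14] addr=0x4c blk=4 s=0: VC-HIT | VC [24, 12, 8]

VC = [24, 12, 8]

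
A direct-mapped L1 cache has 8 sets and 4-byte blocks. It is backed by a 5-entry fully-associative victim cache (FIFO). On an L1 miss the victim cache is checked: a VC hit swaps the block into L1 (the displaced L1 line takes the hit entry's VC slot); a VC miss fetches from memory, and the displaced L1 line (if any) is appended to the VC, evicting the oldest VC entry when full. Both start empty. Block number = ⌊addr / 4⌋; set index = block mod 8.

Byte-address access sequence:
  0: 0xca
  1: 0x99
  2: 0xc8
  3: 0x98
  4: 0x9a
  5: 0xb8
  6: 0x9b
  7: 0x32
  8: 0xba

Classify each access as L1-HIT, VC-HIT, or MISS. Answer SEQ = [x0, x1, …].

SEQ = [MISS, MISS, L1-HIT, L1-HIT, L1-HIT, MISS, VC-HIT, MISS, VC-HIT]

  [0] addr=0xca blk=50 s=2: MISS | VC []
  [1] addr=0x99 blk=38 s=6: MISS | VC []
  [2] addr=0xc8 blk=50 s=2: L1-HIT | VC []
  [3] addr=0x98 blk=38 s=6: L1-HIT | VC []
  [4] addr=0x9a blk=38 s=6: L1-HIT | VC []
  [5] addr=0xb8 blk=46 s=6: MISS | VC [38]
  [6] addr=0x9b blk=38 s=6: VC-HIT | VC [46]
  [7] addr=0x32 blk=12 s=4: MISS | VC [46]
  [8] addr=0xba blk=46 s=6: VC-HIT | VC [38]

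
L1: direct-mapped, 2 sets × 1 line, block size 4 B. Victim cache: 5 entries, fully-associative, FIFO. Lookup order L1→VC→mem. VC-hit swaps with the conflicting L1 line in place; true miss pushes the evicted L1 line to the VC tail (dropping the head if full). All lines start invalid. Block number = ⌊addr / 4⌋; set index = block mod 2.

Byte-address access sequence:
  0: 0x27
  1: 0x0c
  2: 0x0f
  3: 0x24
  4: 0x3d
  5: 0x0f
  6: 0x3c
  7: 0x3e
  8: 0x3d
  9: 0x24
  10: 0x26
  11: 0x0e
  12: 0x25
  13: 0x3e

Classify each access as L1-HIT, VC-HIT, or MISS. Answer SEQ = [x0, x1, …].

SEQ = [MISS, MISS, L1-HIT, VC-HIT, MISS, VC-HIT, VC-HIT, L1-HIT, L1-HIT, VC-HIT, L1-HIT, VC-HIT, VC-HIT, VC-HIT]

0: 0x27 (blk 9, set 1) → MISS  vc=[]
1: 0xc (blk 3, set 1) → MISS  vc=[9]
2: 0xf (blk 3, set 1) → L1-HIT  vc=[9]
3: 0x24 (blk 9, set 1) → VC-HIT  vc=[3]
4: 0x3d (blk 15, set 1) → MISS  vc=[3, 9]
5: 0xf (blk 3, set 1) → VC-HIT  vc=[15, 9]
6: 0x3c (blk 15, set 1) → VC-HIT  vc=[3, 9]
7: 0x3e (blk 15, set 1) → L1-HIT  vc=[3, 9]
8: 0x3d (blk 15, set 1) → L1-HIT  vc=[3, 9]
9: 0x24 (blk 9, set 1) → VC-HIT  vc=[3, 15]
10: 0x26 (blk 9, set 1) → L1-HIT  vc=[3, 15]
11: 0xe (blk 3, set 1) → VC-HIT  vc=[9, 15]
12: 0x25 (blk 9, set 1) → VC-HIT  vc=[3, 15]
13: 0x3e (blk 15, set 1) → VC-HIT  vc=[3, 9]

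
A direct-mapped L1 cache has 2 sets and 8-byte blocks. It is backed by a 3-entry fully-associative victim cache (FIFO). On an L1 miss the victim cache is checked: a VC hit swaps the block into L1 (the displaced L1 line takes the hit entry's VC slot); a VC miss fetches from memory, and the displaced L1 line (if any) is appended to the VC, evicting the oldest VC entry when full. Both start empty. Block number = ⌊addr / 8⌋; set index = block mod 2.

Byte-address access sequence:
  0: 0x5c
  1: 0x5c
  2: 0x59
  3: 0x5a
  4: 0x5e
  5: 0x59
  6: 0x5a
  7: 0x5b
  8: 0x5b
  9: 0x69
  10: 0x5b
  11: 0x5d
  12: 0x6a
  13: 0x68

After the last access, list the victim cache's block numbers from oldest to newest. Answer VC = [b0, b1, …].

VC = [11]

  [0] addr=0x5c blk=11 s=1: MISS | VC []
  [1] addr=0x5c blk=11 s=1: L1-HIT | VC []
  [2] addr=0x59 blk=11 s=1: L1-HIT | VC []
  [3] addr=0x5a blk=11 s=1: L1-HIT | VC []
  [4] addr=0x5e blk=11 s=1: L1-HIT | VC []
  [5] addr=0x59 blk=11 s=1: L1-HIT | VC []
  [6] addr=0x5a blk=11 s=1: L1-HIT | VC []
  [7] addr=0x5b blk=11 s=1: L1-HIT | VC []
  [8] addr=0x5b blk=11 s=1: L1-HIT | VC []
  [9] addr=0x69 blk=13 s=1: MISS | VC [11]
  [10] addr=0x5b blk=11 s=1: VC-HIT | VC [13]
  [11] addr=0x5d blk=11 s=1: L1-HIT | VC [13]
  [12] addr=0x6a blk=13 s=1: VC-HIT | VC [11]
  [13] addr=0x68 blk=13 s=1: L1-HIT | VC [11]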